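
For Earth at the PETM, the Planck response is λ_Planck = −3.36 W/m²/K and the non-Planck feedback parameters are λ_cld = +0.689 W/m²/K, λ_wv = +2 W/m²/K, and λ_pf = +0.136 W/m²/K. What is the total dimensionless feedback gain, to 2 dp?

Convert to gains: g_cld = 0.689/3.36 = 0.2051; g_wv = 2/3.36 = 0.5952; g_pf = 0.136/3.36 = 0.04048.
Total gain g = 0.84078.

0.84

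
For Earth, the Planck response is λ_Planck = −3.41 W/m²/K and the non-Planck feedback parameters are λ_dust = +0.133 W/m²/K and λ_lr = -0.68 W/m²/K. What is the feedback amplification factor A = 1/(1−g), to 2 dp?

Convert to gains: g_dust = 0.133/3.41 = 0.039; g_lr = -0.68/3.41 = -0.1994.
Total gain g = -0.1604.
A = 1/(1 + 0.1604) = 0.86.

0.86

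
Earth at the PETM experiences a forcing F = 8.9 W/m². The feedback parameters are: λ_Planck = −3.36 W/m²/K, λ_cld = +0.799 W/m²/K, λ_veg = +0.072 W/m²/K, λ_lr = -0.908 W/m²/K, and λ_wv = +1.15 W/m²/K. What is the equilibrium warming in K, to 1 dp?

Net feedback parameter λ = (−3.36) + (+0.799) + (+0.072) + (-0.908) + (+1.15) = -2.247 W/m²/K.
ΔT = −F/λ = −8.9/(-2.247) = 4.0 K.

4.0 K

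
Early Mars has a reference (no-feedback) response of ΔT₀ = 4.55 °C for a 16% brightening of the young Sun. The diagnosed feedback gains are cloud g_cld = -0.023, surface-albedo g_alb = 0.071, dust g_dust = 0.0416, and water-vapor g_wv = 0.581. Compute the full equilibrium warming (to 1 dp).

13.8 °C

Total gain g = -0.023 + 0.071 + 0.0416 + 0.581 = 0.6706.
Amplification A = 1/(1 − 0.6706) = 3.036.
ΔT = 4.55 × 3.036 = 13.8 °C.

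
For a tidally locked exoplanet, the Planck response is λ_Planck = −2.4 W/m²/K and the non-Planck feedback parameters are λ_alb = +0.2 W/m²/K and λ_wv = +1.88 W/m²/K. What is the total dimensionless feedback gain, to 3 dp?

0.867

Convert to gains: g_alb = 0.2/2.4 = 0.08333; g_wv = 1.88/2.4 = 0.7833.
Total gain g = 0.86663.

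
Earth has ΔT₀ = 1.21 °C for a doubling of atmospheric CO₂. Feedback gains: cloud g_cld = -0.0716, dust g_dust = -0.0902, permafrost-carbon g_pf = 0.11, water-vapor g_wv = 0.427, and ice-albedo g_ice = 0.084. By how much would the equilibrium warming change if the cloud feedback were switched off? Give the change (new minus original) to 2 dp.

0.34 °C

Original: g = 0.4592, ΔT = 1.21/(1−0.4592) = 2.2374 °C.
Without cloud: g' = 0.5308, ΔT' = 1.21/(1−0.5308) = 2.5789 °C.
Change = 2.5789 − 2.2374 = 0.34 °C.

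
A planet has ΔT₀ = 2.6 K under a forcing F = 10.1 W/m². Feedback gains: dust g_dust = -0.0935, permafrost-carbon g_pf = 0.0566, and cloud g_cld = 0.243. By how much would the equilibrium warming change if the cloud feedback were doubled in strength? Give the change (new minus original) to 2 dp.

Original: g = 0.2061, ΔT = 2.6/(1−0.2061) = 3.2750 K.
With doubled cloud: g' = 0.4491, ΔT' = 2.6/(1−0.4491) = 4.7195 K.
Change = 4.7195 − 3.2750 = 1.44 K.

1.44 K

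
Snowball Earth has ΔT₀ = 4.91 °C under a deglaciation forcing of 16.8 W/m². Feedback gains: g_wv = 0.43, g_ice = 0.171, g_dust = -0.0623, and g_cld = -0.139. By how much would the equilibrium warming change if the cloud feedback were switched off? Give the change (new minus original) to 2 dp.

2.46 °C

Original: g = 0.3997, ΔT = 4.91/(1−0.3997) = 8.1792 °C.
Without cloud: g' = 0.5387, ΔT' = 4.91/(1−0.5387) = 10.6438 °C.
Change = 10.6438 − 8.1792 = 2.46 °C.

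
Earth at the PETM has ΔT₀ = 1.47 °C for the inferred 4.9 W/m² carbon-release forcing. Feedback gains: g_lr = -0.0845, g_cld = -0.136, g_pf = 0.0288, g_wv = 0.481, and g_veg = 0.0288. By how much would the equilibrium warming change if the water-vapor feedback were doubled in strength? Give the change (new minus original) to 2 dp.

Original: g = 0.3181, ΔT = 1.47/(1−0.3181) = 2.1557 °C.
With doubled water-vapor: g' = 0.7991, ΔT' = 1.47/(1−0.7991) = 7.3171 °C.
Change = 7.3171 − 2.1557 = 5.16 °C.

5.16 °C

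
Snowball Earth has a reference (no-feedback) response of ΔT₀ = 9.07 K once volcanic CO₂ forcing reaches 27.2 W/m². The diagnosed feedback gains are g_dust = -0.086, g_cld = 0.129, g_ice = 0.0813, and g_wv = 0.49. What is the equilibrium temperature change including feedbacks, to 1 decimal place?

23.5 K

Total gain g = -0.086 + 0.129 + 0.0813 + 0.49 = 0.6143.
Amplification A = 1/(1 − 0.6143) = 2.593.
ΔT = 9.07 × 2.593 = 23.5 K.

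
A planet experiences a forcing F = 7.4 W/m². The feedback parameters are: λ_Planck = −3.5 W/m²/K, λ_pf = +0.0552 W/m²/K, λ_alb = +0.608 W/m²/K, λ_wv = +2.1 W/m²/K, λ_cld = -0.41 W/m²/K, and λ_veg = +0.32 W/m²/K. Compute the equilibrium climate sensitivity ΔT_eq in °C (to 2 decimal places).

Net feedback parameter λ = (−3.5) + (+0.0552) + (+0.608) + (+2.1) + (-0.41) + (+0.32) = -0.8268 W/m²/K.
ΔT = −F/λ = −7.4/(-0.8268) = 8.95 °C.

8.95 °C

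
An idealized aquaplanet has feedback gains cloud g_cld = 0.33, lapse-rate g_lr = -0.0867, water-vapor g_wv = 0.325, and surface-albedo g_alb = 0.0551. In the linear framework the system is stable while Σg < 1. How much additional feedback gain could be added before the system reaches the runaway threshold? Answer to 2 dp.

Current total gain = 0.33 − 0.0867 + 0.325 + 0.0551 = 0.6234.
Margin to runaway = 1 − 0.6234 = 0.38.

0.38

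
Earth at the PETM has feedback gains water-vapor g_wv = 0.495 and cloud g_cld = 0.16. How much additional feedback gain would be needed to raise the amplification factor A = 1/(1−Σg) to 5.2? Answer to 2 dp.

0.15

Current total gain = 0.655.
Target gain for A = 5.2: g* = 1 − 1/5.2 = 0.8077.
Additional gain needed = 0.8077 − 0.655 = 0.15.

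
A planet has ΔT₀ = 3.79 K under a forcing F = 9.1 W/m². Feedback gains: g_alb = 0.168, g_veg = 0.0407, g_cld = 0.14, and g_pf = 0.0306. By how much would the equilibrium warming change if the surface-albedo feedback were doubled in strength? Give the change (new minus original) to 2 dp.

Original: g = 0.3793, ΔT = 3.79/(1−0.3793) = 6.1060 K.
With doubled surface-albedo: g' = 0.5473, ΔT' = 3.79/(1−0.5473) = 8.3720 K.
Change = 8.3720 − 6.1060 = 2.27 K.

2.27 K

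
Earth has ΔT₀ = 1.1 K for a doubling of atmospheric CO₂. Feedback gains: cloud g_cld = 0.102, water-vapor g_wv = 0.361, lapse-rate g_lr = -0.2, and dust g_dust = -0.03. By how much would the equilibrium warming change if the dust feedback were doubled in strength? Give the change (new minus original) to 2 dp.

-0.05 K

Original: g = 0.233, ΔT = 1.1/(1−0.233) = 1.4342 K.
With doubled dust: g' = 0.203, ΔT' = 1.1/(1−0.203) = 1.3802 K.
Change = 1.3802 − 1.4342 = -0.05 K.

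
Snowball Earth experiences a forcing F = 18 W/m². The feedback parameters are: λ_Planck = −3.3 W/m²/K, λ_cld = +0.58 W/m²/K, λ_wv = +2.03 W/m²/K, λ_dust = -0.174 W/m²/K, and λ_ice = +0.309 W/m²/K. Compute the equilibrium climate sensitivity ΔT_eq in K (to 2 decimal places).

Net feedback parameter λ = (−3.3) + (+0.58) + (+2.03) + (-0.174) + (+0.309) = -0.555 W/m²/K.
ΔT = −F/λ = −18/(-0.555) = 32.43 K.

32.43 K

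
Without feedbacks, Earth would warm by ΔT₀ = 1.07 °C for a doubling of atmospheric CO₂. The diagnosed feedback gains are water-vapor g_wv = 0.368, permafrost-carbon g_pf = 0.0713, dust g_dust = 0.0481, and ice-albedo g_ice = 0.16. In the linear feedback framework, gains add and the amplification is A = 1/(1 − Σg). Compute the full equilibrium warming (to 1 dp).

Total gain g = 0.368 + 0.0713 + 0.0481 + 0.16 = 0.6474.
Amplification A = 1/(1 − 0.6474) = 2.836.
ΔT = 1.07 × 2.836 = 3.0 °C.

3.0 °C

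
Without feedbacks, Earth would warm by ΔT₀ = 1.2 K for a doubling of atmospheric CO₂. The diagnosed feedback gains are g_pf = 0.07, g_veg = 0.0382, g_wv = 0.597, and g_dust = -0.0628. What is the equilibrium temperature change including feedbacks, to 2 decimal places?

3.36 K

Total gain g = 0.07 + 0.0382 + 0.597 − 0.0628 = 0.6424.
Amplification A = 1/(1 − 0.6424) = 2.796.
ΔT = 1.2 × 2.796 = 3.36 K.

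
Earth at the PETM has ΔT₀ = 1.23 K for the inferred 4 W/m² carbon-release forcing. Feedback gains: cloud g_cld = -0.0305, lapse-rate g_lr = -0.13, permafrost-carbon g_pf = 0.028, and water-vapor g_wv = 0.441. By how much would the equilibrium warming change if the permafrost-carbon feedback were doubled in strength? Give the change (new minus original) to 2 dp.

0.08 K

Original: g = 0.3085, ΔT = 1.23/(1−0.3085) = 1.7787 K.
With doubled permafrost-carbon: g' = 0.3365, ΔT' = 1.23/(1−0.3365) = 1.8538 K.
Change = 1.8538 − 1.7787 = 0.08 K.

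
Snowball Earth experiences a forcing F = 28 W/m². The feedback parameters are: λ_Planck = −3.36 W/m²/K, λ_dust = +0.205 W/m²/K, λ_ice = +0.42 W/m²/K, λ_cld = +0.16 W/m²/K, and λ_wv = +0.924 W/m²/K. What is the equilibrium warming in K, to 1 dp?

Net feedback parameter λ = (−3.36) + (+0.205) + (+0.42) + (+0.16) + (+0.924) = -1.651 W/m²/K.
ΔT = −F/λ = −28/(-1.651) = 17.0 K.

17.0 K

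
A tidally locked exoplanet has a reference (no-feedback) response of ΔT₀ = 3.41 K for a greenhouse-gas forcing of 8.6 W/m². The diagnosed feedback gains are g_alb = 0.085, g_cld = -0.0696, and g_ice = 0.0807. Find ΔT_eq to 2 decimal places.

3.77 K

Total gain g = 0.085 − 0.0696 + 0.0807 = 0.0961.
Amplification A = 1/(1 − 0.0961) = 1.106.
ΔT = 3.41 × 1.106 = 3.77 K.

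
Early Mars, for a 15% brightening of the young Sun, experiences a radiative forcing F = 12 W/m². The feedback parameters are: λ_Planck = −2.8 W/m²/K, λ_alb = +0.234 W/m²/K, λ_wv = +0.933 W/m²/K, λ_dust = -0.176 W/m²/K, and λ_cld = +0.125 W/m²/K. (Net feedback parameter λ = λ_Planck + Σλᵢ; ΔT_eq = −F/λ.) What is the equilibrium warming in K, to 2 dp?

7.13 K

Net feedback parameter λ = (−2.8) + (+0.234) + (+0.933) + (-0.176) + (+0.125) = -1.684 W/m²/K.
ΔT = −F/λ = −12/(-1.684) = 7.13 K.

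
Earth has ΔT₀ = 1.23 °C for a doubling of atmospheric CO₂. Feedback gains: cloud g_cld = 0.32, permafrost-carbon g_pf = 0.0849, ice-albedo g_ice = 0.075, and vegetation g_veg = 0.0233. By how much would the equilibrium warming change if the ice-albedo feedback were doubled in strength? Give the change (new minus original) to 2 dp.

Original: g = 0.5032, ΔT = 1.23/(1−0.5032) = 2.4758 °C.
With doubled ice-albedo: g' = 0.5782, ΔT' = 1.23/(1−0.5782) = 2.9161 °C.
Change = 2.9161 − 2.4758 = 0.44 °C.

0.44 °C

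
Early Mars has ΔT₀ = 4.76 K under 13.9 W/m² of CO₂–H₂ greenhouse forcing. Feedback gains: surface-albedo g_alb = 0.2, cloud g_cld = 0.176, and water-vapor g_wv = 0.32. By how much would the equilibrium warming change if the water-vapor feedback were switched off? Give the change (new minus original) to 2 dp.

Original: g = 0.696, ΔT = 4.76/(1−0.696) = 15.6579 K.
Without water-vapor: g' = 0.376, ΔT' = 4.76/(1−0.376) = 7.6282 K.
Change = 7.6282 − 15.6579 = -8.03 K.

-8.03 K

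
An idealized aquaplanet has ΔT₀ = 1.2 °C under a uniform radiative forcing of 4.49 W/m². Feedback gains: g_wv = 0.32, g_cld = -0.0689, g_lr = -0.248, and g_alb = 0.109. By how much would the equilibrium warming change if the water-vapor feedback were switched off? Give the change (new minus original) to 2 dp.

Original: g = 0.1121, ΔT = 1.2/(1−0.1121) = 1.3515 °C.
Without water-vapor: g' = -0.2079, ΔT' = 1.2/(1+0.2079) = 0.9935 °C.
Change = 0.9935 − 1.3515 = -0.36 °C.

-0.36 °C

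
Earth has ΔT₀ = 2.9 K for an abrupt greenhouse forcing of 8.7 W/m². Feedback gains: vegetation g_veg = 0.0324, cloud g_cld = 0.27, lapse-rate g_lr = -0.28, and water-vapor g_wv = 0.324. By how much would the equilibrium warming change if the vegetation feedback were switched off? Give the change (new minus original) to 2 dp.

-0.21 K

Original: g = 0.3464, ΔT = 2.9/(1−0.3464) = 4.4370 K.
Without vegetation: g' = 0.314, ΔT' = 2.9/(1−0.314) = 4.2274 K.
Change = 4.2274 − 4.4370 = -0.21 K.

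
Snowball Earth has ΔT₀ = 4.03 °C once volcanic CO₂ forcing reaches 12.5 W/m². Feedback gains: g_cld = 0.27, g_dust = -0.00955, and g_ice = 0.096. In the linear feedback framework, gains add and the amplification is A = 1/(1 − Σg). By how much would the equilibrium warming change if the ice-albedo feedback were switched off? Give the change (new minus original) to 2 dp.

-0.81 °C

Original: g = 0.35645, ΔT = 4.03/(1−0.35645) = 6.2621 °C.
Without ice-albedo: g' = 0.26045, ΔT' = 4.03/(1−0.26045) = 5.4493 °C.
Change = 5.4493 − 6.2621 = -0.81 °C.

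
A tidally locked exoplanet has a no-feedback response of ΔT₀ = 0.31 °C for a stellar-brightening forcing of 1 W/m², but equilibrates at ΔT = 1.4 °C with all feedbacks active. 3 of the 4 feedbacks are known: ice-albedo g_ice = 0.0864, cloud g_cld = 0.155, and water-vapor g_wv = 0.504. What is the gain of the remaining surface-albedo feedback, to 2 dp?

0.03

Amplification A = ΔT/ΔT₀ = 1.4/0.31 = 4.516.
Total gain g = 1 − 1/A = 1 − 1/4.516 = 0.7786.
Known gains sum to 0.0864 + 0.155 + 0.504 = 0.7454.
g_alb = 0.7786 − 0.7454 = 0.03.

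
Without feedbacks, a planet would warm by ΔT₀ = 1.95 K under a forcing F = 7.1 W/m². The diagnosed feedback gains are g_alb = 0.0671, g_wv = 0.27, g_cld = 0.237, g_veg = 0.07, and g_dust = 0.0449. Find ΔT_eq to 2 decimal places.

6.27 K

Total gain g = 0.0671 + 0.27 + 0.237 + 0.07 + 0.0449 = 0.689.
Amplification A = 1/(1 − 0.689) = 3.215.
ΔT = 1.95 × 3.215 = 6.27 K.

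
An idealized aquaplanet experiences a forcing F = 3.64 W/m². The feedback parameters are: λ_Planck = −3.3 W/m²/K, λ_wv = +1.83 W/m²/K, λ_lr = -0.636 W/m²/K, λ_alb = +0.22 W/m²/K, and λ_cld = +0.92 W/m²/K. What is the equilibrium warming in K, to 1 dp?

3.8 K

Net feedback parameter λ = (−3.3) + (+1.83) + (-0.636) + (+0.22) + (+0.92) = -0.966 W/m²/K.
ΔT = −F/λ = −3.64/(-0.966) = 3.8 K.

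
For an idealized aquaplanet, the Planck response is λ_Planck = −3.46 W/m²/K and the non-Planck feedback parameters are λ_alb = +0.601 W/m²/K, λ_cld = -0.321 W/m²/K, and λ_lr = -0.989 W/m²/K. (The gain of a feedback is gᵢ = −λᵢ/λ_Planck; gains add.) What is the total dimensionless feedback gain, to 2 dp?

Convert to gains: g_alb = 0.601/3.46 = 0.1737; g_cld = -0.321/3.46 = -0.09277; g_lr = -0.989/3.46 = -0.2858.
Total gain g = -0.20487.

-0.20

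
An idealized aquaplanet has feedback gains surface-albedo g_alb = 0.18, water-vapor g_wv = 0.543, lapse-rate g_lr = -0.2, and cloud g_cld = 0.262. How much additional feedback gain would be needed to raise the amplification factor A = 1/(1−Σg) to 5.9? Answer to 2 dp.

0.05

Current total gain = 0.785.
Target gain for A = 5.9: g* = 1 − 1/5.9 = 0.8305.
Additional gain needed = 0.8305 − 0.785 = 0.05.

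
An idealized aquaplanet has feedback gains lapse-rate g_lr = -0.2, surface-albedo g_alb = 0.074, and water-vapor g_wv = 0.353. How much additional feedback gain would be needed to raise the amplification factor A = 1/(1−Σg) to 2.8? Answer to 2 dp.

Current total gain = 0.227.
Target gain for A = 2.8: g* = 1 − 1/2.8 = 0.6429.
Additional gain needed = 0.6429 − 0.227 = 0.42.

0.42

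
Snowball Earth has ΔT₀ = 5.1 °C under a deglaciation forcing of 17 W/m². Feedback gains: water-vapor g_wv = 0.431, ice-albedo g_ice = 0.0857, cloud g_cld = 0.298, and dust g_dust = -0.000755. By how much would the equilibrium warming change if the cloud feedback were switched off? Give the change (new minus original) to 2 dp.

-16.88 °C

Original: g = 0.813945, ΔT = 5.1/(1−0.813945) = 27.4112 °C.
Without cloud: g' = 0.515945, ΔT' = 5.1/(1−0.515945) = 10.5360 °C.
Change = 10.5360 − 27.4112 = -16.88 °C.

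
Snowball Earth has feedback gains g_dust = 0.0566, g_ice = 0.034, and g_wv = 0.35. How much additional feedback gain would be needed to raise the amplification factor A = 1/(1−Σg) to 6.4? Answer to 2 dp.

0.40

Current total gain = 0.4406.
Target gain for A = 6.4: g* = 1 − 1/6.4 = 0.8438.
Additional gain needed = 0.8438 − 0.4406 = 0.40.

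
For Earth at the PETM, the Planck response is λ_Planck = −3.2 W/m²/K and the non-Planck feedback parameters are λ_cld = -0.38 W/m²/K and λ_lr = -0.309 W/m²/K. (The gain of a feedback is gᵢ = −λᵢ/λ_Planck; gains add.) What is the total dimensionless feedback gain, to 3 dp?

-0.215

Convert to gains: g_cld = -0.38/3.2 = -0.1187; g_lr = -0.309/3.2 = -0.09656.
Total gain g = -0.21526.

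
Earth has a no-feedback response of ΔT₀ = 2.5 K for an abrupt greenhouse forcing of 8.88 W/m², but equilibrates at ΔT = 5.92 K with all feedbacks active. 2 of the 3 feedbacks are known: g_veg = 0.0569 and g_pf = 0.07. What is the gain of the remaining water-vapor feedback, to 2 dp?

Amplification A = ΔT/ΔT₀ = 5.92/2.5 = 2.368.
Total gain g = 1 − 1/A = 1 − 1/2.368 = 0.5777.
Known gains sum to 0.0569 + 0.07 = 0.1269.
g_wv = 0.5777 − 0.1269 = 0.45.

0.45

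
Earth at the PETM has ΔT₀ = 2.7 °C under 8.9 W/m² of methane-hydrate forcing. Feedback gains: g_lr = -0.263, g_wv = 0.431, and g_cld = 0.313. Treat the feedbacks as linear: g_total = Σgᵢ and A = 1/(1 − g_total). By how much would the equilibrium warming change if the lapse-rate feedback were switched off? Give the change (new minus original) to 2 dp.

5.34 °C

Original: g = 0.481, ΔT = 2.7/(1−0.481) = 5.2023 °C.
Without lapse-rate: g' = 0.744, ΔT' = 2.7/(1−0.744) = 10.5469 °C.
Change = 10.5469 − 5.2023 = 5.34 °C.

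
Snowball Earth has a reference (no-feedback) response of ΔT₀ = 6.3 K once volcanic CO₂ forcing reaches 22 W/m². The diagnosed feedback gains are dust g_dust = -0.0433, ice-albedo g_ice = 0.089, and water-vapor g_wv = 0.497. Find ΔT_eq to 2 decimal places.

Total gain g = -0.0433 + 0.089 + 0.497 = 0.5427.
Amplification A = 1/(1 − 0.5427) = 2.187.
ΔT = 6.3 × 2.187 = 13.78 K.

13.78 K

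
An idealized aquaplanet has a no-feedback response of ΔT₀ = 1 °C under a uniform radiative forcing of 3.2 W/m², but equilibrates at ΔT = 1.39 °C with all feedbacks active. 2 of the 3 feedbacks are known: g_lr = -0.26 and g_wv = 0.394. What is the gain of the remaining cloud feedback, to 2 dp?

0.15

Amplification A = ΔT/ΔT₀ = 1.39/1 = 1.39.
Total gain g = 1 − 1/A = 1 − 1/1.39 = 0.2806.
Known gains sum to -0.26 + 0.394 = 0.134.
g_cld = 0.2806 − 0.134 = 0.15.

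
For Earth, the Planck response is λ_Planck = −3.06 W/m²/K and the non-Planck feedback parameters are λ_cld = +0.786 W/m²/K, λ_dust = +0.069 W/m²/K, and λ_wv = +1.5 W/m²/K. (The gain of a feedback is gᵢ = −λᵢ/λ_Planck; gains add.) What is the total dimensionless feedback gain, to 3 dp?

Convert to gains: g_cld = 0.786/3.06 = 0.2569; g_dust = 0.069/3.06 = 0.02255; g_wv = 1.5/3.06 = 0.4902.
Total gain g = 0.76965.

0.770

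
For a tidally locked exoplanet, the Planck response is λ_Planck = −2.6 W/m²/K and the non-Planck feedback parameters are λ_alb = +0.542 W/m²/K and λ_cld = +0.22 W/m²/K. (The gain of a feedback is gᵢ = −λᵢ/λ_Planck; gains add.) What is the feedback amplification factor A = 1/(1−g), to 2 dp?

1.41

Convert to gains: g_alb = 0.542/2.6 = 0.2085; g_cld = 0.22/2.6 = 0.08462.
Total gain g = 0.29312.
A = 1/(1 − 0.29312) = 1.41.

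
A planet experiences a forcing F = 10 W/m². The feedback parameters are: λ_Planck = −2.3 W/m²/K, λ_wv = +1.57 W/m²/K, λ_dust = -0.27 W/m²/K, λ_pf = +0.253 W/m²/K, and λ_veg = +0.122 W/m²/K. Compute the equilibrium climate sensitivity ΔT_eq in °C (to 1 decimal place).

Net feedback parameter λ = (−2.3) + (+1.57) + (-0.27) + (+0.253) + (+0.122) = -0.625 W/m²/K.
ΔT = −F/λ = −10/(-0.625) = 16.0 °C.

16.0 °C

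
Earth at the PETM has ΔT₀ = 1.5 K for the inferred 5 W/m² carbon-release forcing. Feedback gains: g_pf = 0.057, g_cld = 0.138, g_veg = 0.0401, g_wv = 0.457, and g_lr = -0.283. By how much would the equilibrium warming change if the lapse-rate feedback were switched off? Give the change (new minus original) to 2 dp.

Original: g = 0.4091, ΔT = 1.5/(1−0.4091) = 2.5385 K.
Without lapse-rate: g' = 0.6921, ΔT' = 1.5/(1−0.6921) = 4.8717 K.
Change = 4.8717 − 2.5385 = 2.33 K.

2.33 K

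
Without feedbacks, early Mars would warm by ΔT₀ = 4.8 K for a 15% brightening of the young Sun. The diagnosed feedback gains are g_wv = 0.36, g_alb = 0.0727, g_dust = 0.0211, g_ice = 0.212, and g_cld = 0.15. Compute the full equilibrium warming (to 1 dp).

Total gain g = 0.36 + 0.0727 + 0.0211 + 0.212 + 0.15 = 0.8158.
Amplification A = 1/(1 − 0.8158) = 5.429.
ΔT = 4.8 × 5.429 = 26.1 K.

26.1 K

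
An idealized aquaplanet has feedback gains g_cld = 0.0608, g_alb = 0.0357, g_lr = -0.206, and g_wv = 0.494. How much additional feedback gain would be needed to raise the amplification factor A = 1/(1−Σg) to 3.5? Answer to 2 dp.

Current total gain = 0.3845.
Target gain for A = 3.5: g* = 1 − 1/3.5 = 0.7143.
Additional gain needed = 0.7143 − 0.3845 = 0.33.

0.33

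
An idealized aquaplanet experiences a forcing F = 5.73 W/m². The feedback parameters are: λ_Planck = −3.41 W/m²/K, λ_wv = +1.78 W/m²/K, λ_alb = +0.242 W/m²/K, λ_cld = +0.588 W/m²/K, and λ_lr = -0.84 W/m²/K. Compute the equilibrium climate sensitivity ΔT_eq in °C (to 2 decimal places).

3.49 °C

Net feedback parameter λ = (−3.41) + (+1.78) + (+0.242) + (+0.588) + (-0.84) = -1.64 W/m²/K.
ΔT = −F/λ = −5.73/(-1.64) = 3.49 °C.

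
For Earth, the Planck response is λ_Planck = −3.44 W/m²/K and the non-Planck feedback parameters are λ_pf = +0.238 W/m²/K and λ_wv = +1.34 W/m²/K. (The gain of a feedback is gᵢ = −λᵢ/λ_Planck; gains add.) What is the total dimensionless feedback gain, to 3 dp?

Convert to gains: g_pf = 0.238/3.44 = 0.06919; g_wv = 1.34/3.44 = 0.3895.
Total gain g = 0.45869.

0.459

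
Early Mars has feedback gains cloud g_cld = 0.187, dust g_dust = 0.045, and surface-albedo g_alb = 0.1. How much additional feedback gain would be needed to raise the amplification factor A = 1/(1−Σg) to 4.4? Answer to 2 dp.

0.44

Current total gain = 0.332.
Target gain for A = 4.4: g* = 1 − 1/4.4 = 0.7727.
Additional gain needed = 0.7727 − 0.332 = 0.44.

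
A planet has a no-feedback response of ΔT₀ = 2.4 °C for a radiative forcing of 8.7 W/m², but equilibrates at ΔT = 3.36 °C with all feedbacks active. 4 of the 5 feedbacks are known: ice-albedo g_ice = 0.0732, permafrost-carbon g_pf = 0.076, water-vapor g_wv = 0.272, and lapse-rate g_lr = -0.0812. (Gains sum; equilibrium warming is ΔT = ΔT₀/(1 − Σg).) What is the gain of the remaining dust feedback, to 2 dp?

Amplification A = ΔT/ΔT₀ = 3.36/2.4 = 1.4.
Total gain g = 1 − 1/A = 1 − 1/1.4 = 0.2857.
Known gains sum to 0.0732 + 0.076 + 0.272 − 0.0812 = 0.34.
g_dust = 0.2857 − 0.34 = -0.05.

-0.05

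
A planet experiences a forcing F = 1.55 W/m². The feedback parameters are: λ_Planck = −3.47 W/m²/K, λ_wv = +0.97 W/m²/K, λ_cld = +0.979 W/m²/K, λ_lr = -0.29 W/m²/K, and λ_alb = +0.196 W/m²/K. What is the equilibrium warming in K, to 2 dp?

Net feedback parameter λ = (−3.47) + (+0.97) + (+0.979) + (-0.29) + (+0.196) = -1.615 W/m²/K.
ΔT = −F/λ = −1.55/(-1.615) = 0.96 K.

0.96 K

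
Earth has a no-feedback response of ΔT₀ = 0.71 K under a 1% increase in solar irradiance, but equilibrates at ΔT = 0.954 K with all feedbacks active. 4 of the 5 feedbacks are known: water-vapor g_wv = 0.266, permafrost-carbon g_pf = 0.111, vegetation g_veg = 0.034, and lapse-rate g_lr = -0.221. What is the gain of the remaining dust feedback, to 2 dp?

Amplification A = ΔT/ΔT₀ = 0.954/0.71 = 1.344.
Total gain g = 1 − 1/A = 1 − 1/1.344 = 0.256.
Known gains sum to 0.266 + 0.111 + 0.034 − 0.221 = 0.19.
g_dust = 0.256 − 0.19 = 0.07.

0.07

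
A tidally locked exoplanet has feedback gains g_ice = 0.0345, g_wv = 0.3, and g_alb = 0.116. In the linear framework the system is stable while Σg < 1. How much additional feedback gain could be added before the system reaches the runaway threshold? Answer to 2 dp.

0.55

Current total gain = 0.0345 + 0.3 + 0.116 = 0.4505.
Margin to runaway = 1 − 0.4505 = 0.55.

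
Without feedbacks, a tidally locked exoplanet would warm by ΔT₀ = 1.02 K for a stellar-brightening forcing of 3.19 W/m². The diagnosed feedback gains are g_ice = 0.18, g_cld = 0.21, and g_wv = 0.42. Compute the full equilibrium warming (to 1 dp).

5.4 K

Total gain g = 0.18 + 0.21 + 0.42 = 0.81.
Amplification A = 1/(1 − 0.81) = 5.263.
ΔT = 1.02 × 5.263 = 5.4 K.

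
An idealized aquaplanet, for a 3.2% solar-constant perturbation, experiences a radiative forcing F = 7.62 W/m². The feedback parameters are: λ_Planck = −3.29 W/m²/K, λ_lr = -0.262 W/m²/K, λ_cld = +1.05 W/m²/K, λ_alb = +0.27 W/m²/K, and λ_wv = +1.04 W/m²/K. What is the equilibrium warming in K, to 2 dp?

6.39 K

Net feedback parameter λ = (−3.29) + (-0.262) + (+1.05) + (+0.27) + (+1.04) = -1.192 W/m²/K.
ΔT = −F/λ = −7.62/(-1.192) = 6.39 K.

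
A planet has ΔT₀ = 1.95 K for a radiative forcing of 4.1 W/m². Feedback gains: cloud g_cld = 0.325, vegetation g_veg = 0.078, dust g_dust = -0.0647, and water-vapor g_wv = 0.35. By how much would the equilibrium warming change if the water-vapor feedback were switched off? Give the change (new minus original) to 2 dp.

-3.31 K

Original: g = 0.6883, ΔT = 1.95/(1−0.6883) = 6.2560 K.
Without water-vapor: g' = 0.3383, ΔT' = 1.95/(1−0.3383) = 2.9470 K.
Change = 2.9470 − 6.2560 = -3.31 K.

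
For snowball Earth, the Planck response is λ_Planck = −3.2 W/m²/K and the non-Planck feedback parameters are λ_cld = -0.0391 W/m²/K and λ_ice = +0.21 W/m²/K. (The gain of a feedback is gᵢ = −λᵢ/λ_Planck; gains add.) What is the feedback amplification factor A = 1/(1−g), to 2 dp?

Convert to gains: g_cld = -0.0391/3.2 = -0.01222; g_ice = 0.21/3.2 = 0.06562.
Total gain g = 0.0534.
A = 1/(1 − 0.0534) = 1.06.

1.06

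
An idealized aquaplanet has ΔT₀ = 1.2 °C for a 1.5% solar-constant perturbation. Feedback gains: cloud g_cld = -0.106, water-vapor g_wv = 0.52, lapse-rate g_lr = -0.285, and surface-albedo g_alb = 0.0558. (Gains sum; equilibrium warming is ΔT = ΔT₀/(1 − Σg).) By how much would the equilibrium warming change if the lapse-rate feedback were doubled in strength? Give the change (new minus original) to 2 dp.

Original: g = 0.1848, ΔT = 1.2/(1−0.1848) = 1.4720 °C.
With doubled lapse-rate: g' = -0.1002, ΔT' = 1.2/(1+0.1002) = 1.0907 °C.
Change = 1.0907 − 1.4720 = -0.38 °C.

-0.38 °C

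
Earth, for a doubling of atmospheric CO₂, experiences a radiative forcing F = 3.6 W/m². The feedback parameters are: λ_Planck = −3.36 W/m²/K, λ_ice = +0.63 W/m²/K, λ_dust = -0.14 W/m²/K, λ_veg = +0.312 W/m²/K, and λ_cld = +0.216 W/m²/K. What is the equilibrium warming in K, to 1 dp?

Net feedback parameter λ = (−3.36) + (+0.63) + (-0.14) + (+0.312) + (+0.216) = -2.342 W/m²/K.
ΔT = −F/λ = −3.6/(-2.342) = 1.5 K.

1.5 K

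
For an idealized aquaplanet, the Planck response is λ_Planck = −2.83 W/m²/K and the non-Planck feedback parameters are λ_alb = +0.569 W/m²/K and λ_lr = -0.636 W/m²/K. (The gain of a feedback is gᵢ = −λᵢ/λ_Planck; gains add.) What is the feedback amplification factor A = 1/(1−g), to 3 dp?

Convert to gains: g_alb = 0.569/2.83 = 0.2011; g_lr = -0.636/2.83 = -0.2247.
Total gain g = -0.0236.
A = 1/(1 + 0.0236) = 0.977.

0.977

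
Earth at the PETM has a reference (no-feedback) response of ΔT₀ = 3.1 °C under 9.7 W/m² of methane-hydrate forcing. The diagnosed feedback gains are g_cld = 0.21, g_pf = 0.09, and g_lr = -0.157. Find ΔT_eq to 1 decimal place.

3.6 °C

Total gain g = 0.21 + 0.09 − 0.157 = 0.143.
Amplification A = 1/(1 − 0.143) = 1.167.
ΔT = 3.1 × 1.167 = 3.6 °C.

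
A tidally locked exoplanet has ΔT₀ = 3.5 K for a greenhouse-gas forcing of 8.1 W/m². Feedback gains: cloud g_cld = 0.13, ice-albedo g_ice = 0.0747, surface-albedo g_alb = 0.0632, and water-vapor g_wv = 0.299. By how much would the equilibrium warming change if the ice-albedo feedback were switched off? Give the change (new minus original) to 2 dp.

-1.19 K

Original: g = 0.5669, ΔT = 3.5/(1−0.5669) = 8.0813 K.
Without ice-albedo: g' = 0.4922, ΔT' = 3.5/(1−0.4922) = 6.8925 K.
Change = 6.8925 − 8.0813 = -1.19 K.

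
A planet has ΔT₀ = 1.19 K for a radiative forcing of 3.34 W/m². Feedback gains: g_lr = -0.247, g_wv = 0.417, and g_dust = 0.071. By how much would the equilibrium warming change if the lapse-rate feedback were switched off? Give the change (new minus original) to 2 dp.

Original: g = 0.241, ΔT = 1.19/(1−0.241) = 1.5679 K.
Without lapse-rate: g' = 0.488, ΔT' = 1.19/(1−0.488) = 2.3242 K.
Change = 2.3242 − 1.5679 = 0.76 K.

0.76 K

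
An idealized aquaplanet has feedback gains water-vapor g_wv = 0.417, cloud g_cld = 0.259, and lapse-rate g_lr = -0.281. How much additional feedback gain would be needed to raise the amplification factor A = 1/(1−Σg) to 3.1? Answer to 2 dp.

0.28

Current total gain = 0.395.
Target gain for A = 3.1: g* = 1 − 1/3.1 = 0.6774.
Additional gain needed = 0.6774 − 0.395 = 0.28.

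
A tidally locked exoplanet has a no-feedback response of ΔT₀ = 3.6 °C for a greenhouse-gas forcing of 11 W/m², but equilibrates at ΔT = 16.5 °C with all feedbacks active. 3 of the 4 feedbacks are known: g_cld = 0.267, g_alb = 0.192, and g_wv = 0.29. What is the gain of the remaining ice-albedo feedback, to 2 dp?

Amplification A = ΔT/ΔT₀ = 16.5/3.6 = 4.583.
Total gain g = 1 − 1/A = 1 − 1/4.583 = 0.7818.
Known gains sum to 0.267 + 0.192 + 0.29 = 0.749.
g_ice = 0.7818 − 0.749 = 0.03.

0.03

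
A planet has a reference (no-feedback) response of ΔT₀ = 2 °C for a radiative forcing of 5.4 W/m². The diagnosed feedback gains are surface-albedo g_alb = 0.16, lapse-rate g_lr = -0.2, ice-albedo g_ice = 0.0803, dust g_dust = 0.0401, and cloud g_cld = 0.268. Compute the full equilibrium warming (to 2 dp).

Total gain g = 0.16 − 0.2 + 0.0803 + 0.0401 + 0.268 = 0.3484.
Amplification A = 1/(1 − 0.3484) = 1.535.
ΔT = 2 × 1.535 = 3.07 °C.

3.07 °C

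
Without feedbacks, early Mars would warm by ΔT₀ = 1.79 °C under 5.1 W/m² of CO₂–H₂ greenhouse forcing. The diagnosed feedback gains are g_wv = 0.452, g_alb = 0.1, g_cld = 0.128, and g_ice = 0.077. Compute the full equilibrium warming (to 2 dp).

Total gain g = 0.452 + 0.1 + 0.128 + 0.077 = 0.757.
Amplification A = 1/(1 − 0.757) = 4.115.
ΔT = 1.79 × 4.115 = 7.37 °C.

7.37 °C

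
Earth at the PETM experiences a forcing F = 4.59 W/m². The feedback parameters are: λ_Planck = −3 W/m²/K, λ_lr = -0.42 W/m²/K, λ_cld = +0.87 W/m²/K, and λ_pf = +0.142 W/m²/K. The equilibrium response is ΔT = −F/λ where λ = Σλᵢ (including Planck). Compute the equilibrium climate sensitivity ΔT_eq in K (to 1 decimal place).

1.9 K

Net feedback parameter λ = (−3) + (-0.42) + (+0.87) + (+0.142) = -2.408 W/m²/K.
ΔT = −F/λ = −4.59/(-2.408) = 1.9 K.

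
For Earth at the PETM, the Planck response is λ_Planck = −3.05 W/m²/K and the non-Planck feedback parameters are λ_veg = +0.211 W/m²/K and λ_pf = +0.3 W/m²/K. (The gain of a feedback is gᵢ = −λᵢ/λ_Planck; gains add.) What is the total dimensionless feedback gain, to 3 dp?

Convert to gains: g_veg = 0.211/3.05 = 0.06918; g_pf = 0.3/3.05 = 0.09836.
Total gain g = 0.16754.

0.168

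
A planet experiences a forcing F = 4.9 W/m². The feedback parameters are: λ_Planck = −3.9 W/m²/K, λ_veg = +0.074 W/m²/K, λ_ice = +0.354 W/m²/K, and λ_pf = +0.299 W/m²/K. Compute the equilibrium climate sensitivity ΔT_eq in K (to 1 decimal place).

Net feedback parameter λ = (−3.9) + (+0.074) + (+0.354) + (+0.299) = -3.173 W/m²/K.
ΔT = −F/λ = −4.9/(-3.173) = 1.5 K.

1.5 K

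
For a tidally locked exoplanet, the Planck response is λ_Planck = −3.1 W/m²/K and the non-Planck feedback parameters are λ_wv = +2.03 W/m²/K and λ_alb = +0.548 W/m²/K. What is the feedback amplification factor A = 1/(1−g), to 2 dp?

Convert to gains: g_wv = 2.03/3.1 = 0.6548; g_alb = 0.548/3.1 = 0.1768.
Total gain g = 0.8316.
A = 1/(1 − 0.8316) = 5.94.

5.94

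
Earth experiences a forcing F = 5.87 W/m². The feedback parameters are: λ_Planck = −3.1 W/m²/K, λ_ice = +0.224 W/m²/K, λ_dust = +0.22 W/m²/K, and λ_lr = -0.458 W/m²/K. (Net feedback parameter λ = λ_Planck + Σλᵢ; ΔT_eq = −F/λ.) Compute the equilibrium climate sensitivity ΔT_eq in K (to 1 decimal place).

Net feedback parameter λ = (−3.1) + (+0.224) + (+0.22) + (-0.458) = -3.114 W/m²/K.
ΔT = −F/λ = −5.87/(-3.114) = 1.9 K.

1.9 K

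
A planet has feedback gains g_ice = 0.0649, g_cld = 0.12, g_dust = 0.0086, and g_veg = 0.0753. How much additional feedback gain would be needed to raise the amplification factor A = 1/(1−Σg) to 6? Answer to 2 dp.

0.56

Current total gain = 0.2688.
Target gain for A = 6: g* = 1 − 1/6 = 0.8333.
Additional gain needed = 0.8333 − 0.2688 = 0.56.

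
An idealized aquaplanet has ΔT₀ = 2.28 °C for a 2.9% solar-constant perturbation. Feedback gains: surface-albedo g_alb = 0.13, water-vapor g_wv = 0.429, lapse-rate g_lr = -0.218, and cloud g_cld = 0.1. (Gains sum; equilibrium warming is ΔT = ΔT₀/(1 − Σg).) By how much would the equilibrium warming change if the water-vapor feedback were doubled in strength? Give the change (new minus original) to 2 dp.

13.46 °C

Original: g = 0.441, ΔT = 2.28/(1−0.441) = 4.0787 °C.
With doubled water-vapor: g' = 0.87, ΔT' = 2.28/(1−0.87) = 17.5385 °C.
Change = 17.5385 − 4.0787 = 13.46 °C.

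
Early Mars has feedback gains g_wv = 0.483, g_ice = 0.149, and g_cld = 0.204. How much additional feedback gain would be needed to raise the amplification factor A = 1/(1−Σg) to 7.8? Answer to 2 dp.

0.04

Current total gain = 0.836.
Target gain for A = 7.8: g* = 1 − 1/7.8 = 0.8718.
Additional gain needed = 0.8718 − 0.836 = 0.04.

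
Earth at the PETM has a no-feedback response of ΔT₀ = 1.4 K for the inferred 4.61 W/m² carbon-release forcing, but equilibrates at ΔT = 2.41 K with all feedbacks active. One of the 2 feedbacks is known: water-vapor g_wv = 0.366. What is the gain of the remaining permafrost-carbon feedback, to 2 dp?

Amplification A = ΔT/ΔT₀ = 2.41/1.4 = 1.721.
Total gain g = 1 − 1/A = 1 − 1/1.721 = 0.4189.
The known gain is 0.366.
g_pf = 0.4189 − 0.366 = 0.05.

0.05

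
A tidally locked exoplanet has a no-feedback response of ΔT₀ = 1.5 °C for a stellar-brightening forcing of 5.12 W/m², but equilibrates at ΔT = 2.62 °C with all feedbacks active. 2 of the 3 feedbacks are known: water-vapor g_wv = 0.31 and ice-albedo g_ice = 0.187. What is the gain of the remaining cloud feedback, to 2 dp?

-0.07

Amplification A = ΔT/ΔT₀ = 2.62/1.5 = 1.747.
Total gain g = 1 − 1/A = 1 − 1/1.747 = 0.4276.
Known gains sum to 0.31 + 0.187 = 0.497.
g_cld = 0.4276 − 0.497 = -0.07.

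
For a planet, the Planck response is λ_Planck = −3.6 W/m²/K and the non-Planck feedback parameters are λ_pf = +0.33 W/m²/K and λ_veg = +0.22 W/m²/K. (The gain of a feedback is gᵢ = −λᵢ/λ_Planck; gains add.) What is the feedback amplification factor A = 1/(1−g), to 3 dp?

1.180

Convert to gains: g_pf = 0.33/3.6 = 0.09167; g_veg = 0.22/3.6 = 0.06111.
Total gain g = 0.15278.
A = 1/(1 − 0.15278) = 1.180.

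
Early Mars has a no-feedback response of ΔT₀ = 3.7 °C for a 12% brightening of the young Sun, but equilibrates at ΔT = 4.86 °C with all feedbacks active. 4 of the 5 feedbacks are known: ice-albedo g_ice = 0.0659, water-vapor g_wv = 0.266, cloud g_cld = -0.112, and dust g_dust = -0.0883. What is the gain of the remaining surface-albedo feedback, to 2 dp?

0.11

Amplification A = ΔT/ΔT₀ = 4.86/3.7 = 1.314.
Total gain g = 1 − 1/A = 1 − 1/1.314 = 0.239.
Known gains sum to 0.0659 + 0.266 − 0.112 − 0.0883 = 0.1316.
g_alb = 0.239 − 0.1316 = 0.11.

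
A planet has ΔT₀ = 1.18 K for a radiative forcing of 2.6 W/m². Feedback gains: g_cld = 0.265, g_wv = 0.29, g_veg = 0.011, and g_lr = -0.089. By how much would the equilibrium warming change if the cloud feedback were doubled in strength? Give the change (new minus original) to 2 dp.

2.32 K

Original: g = 0.477, ΔT = 1.18/(1−0.477) = 2.2562 K.
With doubled cloud: g' = 0.742, ΔT' = 1.18/(1−0.742) = 4.5736 K.
Change = 4.5736 − 2.2562 = 2.32 K.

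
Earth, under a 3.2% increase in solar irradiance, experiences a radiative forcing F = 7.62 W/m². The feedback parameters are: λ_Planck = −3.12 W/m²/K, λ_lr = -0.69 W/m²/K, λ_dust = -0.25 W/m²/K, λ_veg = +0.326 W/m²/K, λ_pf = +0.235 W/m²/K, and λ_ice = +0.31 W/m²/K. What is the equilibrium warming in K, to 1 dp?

Net feedback parameter λ = (−3.12) + (-0.69) + (-0.25) + (+0.326) + (+0.235) + (+0.31) = -3.189 W/m²/K.
ΔT = −F/λ = −7.62/(-3.189) = 2.4 K.

2.4 K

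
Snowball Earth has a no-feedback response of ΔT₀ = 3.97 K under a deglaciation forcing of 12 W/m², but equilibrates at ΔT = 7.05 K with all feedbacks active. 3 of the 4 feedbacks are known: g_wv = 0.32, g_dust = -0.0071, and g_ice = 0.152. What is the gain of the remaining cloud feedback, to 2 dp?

-0.03

Amplification A = ΔT/ΔT₀ = 7.05/3.97 = 1.776.
Total gain g = 1 − 1/A = 1 − 1/1.776 = 0.4369.
Known gains sum to 0.32 − 0.0071 + 0.152 = 0.4649.
g_cld = 0.4369 − 0.4649 = -0.03.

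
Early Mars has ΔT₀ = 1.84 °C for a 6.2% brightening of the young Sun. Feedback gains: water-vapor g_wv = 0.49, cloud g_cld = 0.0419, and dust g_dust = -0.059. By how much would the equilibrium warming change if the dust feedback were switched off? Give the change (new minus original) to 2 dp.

Original: g = 0.4729, ΔT = 1.84/(1−0.4729) = 3.4908 °C.
Without dust: g' = 0.5319, ΔT' = 1.84/(1−0.5319) = 3.9308 °C.
Change = 3.9308 − 3.4908 = 0.44 °C.

0.44 °C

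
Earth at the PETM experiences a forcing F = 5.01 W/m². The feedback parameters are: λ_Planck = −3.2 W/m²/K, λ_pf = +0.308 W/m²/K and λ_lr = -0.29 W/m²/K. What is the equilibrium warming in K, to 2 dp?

Net feedback parameter λ = (−3.2) + (+0.308) + (-0.29) = -3.182 W/m²/K.
ΔT = −F/λ = −5.01/(-3.182) = 1.57 K.

1.57 K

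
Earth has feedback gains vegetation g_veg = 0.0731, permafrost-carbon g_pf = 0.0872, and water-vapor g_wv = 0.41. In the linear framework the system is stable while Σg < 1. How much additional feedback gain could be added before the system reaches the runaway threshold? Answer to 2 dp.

0.43

Current total gain = 0.0731 + 0.0872 + 0.41 = 0.5703.
Margin to runaway = 1 − 0.5703 = 0.43.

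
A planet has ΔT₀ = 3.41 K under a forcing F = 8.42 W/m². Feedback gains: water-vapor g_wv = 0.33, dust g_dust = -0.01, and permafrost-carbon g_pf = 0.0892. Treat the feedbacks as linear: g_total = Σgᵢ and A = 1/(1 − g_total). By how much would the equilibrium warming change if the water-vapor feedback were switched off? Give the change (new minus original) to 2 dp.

Original: g = 0.4092, ΔT = 3.41/(1−0.4092) = 5.7718 K.
Without water-vapor: g' = 0.0792, ΔT' = 3.41/(1−0.0792) = 3.7033 K.
Change = 3.7033 − 5.7718 = -2.07 K.

-2.07 K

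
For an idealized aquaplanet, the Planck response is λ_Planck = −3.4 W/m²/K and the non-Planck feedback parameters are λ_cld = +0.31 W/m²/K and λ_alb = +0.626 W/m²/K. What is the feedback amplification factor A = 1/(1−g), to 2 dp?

1.38

Convert to gains: g_cld = 0.31/3.4 = 0.09118; g_alb = 0.626/3.4 = 0.1841.
Total gain g = 0.27528.
A = 1/(1 − 0.27528) = 1.38.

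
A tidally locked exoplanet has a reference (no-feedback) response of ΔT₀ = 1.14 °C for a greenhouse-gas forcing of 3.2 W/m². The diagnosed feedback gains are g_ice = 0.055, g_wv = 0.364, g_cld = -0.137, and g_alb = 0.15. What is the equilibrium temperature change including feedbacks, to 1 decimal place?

Total gain g = 0.055 + 0.364 − 0.137 + 0.15 = 0.432.
Amplification A = 1/(1 − 0.432) = 1.761.
ΔT = 1.14 × 1.761 = 2.0 °C.

2.0 °C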